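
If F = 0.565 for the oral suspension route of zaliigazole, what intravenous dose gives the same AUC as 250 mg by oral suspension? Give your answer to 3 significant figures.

Systemic exposure from an extravascular dose = F × D_ev, so the equivalent IV dose is F × D_ev.
D_iv = F × D_ev = 0.565 × 250 = 141.25 mg

D_iv = 141 mg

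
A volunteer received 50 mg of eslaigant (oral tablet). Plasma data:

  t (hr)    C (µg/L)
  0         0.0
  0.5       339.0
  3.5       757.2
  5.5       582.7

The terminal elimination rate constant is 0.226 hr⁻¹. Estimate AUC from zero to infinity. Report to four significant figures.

AUC = 5647 µg/L·hr

Trapezoidal AUC_0→5.5:
  [0→0.5]: (0.0+339.0)/2 × 0.5 = 84.75
  [0.5→3.5]: (339.0+757.2)/2 × 3 = 1644.3
  [3.5→5.5]: (757.2+582.7)/2 × 2 = 1339.9
  Sum = 3068.95 µg/L·hr
Extrapolated tail: C_last / k_e = 582.7 / 0.226 = 2578.319
AUC_0→∞ = 3068.95 + 2578.319 = 5647.269 µg/L·hr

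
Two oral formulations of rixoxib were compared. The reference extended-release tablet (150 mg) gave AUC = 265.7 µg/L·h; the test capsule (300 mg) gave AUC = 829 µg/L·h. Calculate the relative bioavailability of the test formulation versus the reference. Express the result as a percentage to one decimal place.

F_rel = 156.0%

F_rel = (AUC_test/D_test) / (AUC_ref/D_ref)
      = (829/300) / (265.7/150)
      = 2.76333 / 1.77133 = 1.5600 = 156.00%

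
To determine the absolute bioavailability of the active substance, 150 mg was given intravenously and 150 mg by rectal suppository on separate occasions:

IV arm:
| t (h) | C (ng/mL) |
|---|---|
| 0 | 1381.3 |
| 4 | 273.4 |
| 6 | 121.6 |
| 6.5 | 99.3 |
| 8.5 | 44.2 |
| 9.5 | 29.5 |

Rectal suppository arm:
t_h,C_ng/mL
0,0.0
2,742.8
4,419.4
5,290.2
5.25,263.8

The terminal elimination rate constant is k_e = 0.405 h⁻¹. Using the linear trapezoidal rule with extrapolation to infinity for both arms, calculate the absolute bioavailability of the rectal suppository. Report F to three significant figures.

Trapezoidal AUC_0→9.5 (IV):
  [0→4]: (1381.3+273.4)/2 × 4 = 3309.4
  [4→6]: (273.4+121.6)/2 × 2 = 395.0
  [6→6.5]: (121.6+99.3)/2 × 0.5 = 55.225
  [6.5→8.5]: (99.3+44.2)/2 × 2 = 143.5
  [8.5→9.5]: (44.2+29.5)/2 × 1 = 36.85
  Sum = 3939.975 ng/mL·h
IV tail: 29.5/0.405 = 72.840; AUC_iv,0→∞ = 3939.975 + 72.840 = 4012.815 ng/mL·h
Trapezoidal AUC_0→5.25 (rectal suppository):
  [0→2]: (0.0+742.8)/2 × 2 = 742.8
  [2→4]: (742.8+419.4)/2 × 2 = 1162.2
  [4→5]: (419.4+290.2)/2 × 1 = 354.8
  [5→5.25]: (290.2+263.8)/2 × 0.25 = 69.25
  Sum = 2329.05 ng/mL·h
rectal suppository tail: 263.8/0.405 = 651.358; AUC_ev,0→∞ = 2329.05 + 651.358 = 2980.408 ng/mL·h
F = (AUC_ev/D_ev)/(AUC_iv/D_iv) = (2980.408/150)/(4012.815/150) = 19.8694/26.7521 = 0.7427

F = 0.743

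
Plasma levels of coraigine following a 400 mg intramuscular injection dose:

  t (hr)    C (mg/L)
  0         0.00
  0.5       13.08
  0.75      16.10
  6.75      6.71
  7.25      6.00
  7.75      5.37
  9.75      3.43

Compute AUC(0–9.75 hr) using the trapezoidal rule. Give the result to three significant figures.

Trapezoidal AUC_0→9.75:
  [0→0.5]: (0.00+13.08)/2 × 0.5 = 3.27
  [0.5→0.75]: (13.08+16.10)/2 × 0.25 = 3.6475
  [0.75→6.75]: (16.10+6.71)/2 × 6 = 68.43
  [6.75→7.25]: (6.71+6.00)/2 × 0.5 = 3.1775
  [7.25→7.75]: (6.00+5.37)/2 × 0.5 = 2.8425
  [7.75→9.75]: (5.37+3.43)/2 × 2 = 8.8
  Sum = 90.1675 mg/L·hr

AUC = 90.2 mg/L·hr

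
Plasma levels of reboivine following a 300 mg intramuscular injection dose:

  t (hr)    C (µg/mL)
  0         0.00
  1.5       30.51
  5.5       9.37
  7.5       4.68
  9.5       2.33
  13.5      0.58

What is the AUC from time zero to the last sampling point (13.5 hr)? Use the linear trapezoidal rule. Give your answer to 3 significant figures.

Trapezoidal AUC_0→13.5:
  [0→1.5]: (0.00+30.51)/2 × 1.5 = 22.8825
  [1.5→5.5]: (30.51+9.37)/2 × 4 = 79.76
  [5.5→7.5]: (9.37+4.68)/2 × 2 = 14.05
  [7.5→9.5]: (4.68+2.33)/2 × 2 = 7.01
  [9.5→13.5]: (2.33+0.58)/2 × 4 = 5.82
  Sum = 129.5225 µg/mL·hr

AUC = 130 µg/mL·hr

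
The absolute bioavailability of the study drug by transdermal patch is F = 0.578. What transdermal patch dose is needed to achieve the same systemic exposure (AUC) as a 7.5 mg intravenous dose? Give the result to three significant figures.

D_transdermal = 13.0 mg

For equal systemic exposure: F × D_ev = D_iv
D_ev = D_iv / F = 7.5 / 0.578 = 12.9758 mg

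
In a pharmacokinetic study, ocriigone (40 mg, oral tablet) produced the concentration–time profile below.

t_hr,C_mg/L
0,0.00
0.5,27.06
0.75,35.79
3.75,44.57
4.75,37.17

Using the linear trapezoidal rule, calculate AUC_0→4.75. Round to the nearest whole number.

AUC = 176 mg/L·hr

Trapezoidal AUC_0→4.75:
  [0→0.5]: (0.00+27.06)/2 × 0.5 = 6.765
  [0.5→0.75]: (27.06+35.79)/2 × 0.25 = 7.85625
  [0.75→3.75]: (35.79+44.57)/2 × 3 = 120.54
  [3.75→4.75]: (44.57+37.17)/2 × 1 = 40.87
  Sum = 176.03125 mg/L·hr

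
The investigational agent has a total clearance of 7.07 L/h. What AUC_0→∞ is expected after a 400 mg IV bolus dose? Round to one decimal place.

AUC_0→∞ = Dose_iv / CL
        = 400 / 7.07 = 56.5771 mg/L·h

AUC = 56.6 mg/L·h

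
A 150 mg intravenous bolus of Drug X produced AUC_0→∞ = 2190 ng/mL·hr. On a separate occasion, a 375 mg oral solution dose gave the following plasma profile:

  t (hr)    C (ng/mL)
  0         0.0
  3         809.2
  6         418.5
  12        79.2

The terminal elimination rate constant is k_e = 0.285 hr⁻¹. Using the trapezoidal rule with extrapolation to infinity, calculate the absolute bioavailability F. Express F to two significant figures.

Trapezoidal AUC_0→12 (oral solution):
  [0→3]: (0.0+809.2)/2 × 3 = 1213.8
  [3→6]: (809.2+418.5)/2 × 3 = 1841.55
  [6→12]: (418.5+79.2)/2 × 6 = 1493.1
  Sum = 4548.45 ng/mL·hr
Tail: C_last/k_e = 79.2/0.285 = 277.895
AUC_0→∞ (oral solution) = 4548.45 + 277.895 = 4826.345 ng/mL·hr
F = (AUC_ev/D_ev)/(AUC_iv/D_iv) = (4826.345/375)/(2190/150) = 12.8703/14.6 = 0.8815

F = 0.88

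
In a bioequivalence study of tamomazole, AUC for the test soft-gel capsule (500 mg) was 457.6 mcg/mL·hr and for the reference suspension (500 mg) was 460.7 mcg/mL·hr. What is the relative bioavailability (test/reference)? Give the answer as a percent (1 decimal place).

F_rel = (AUC_test/D_test) / (AUC_ref/D_ref)
      = (457.6/500) / (460.7/500)
      = 0.9152 / 0.9214 = 0.9933 = 99.33%

F_rel = 99.3%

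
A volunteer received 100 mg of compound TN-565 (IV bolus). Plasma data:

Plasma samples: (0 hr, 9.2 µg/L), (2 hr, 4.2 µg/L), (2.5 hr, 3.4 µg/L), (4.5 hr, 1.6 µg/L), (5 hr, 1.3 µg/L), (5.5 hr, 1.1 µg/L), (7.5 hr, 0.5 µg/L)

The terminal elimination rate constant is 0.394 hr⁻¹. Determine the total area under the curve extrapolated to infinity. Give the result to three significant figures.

AUC = 24.5 µg/L·hr

Trapezoidal AUC_0→7.5:
  [0→2]: (9.2+4.2)/2 × 2 = 13.4
  [2→2.5]: (4.2+3.4)/2 × 0.5 = 1.9
  [2.5→4.5]: (3.4+1.6)/2 × 2 = 5.0
  [4.5→5]: (1.6+1.3)/2 × 0.5 = 0.725
  [5→5.5]: (1.3+1.1)/2 × 0.5 = 0.6
  [5.5→7.5]: (1.1+0.5)/2 × 2 = 1.6
  Sum = 23.225 µg/L·hr
Extrapolated tail: C_last / k_e = 0.5 / 0.394 = 1.269
AUC_0→∞ = 23.225 + 1.269 = 24.494 µg/L·hr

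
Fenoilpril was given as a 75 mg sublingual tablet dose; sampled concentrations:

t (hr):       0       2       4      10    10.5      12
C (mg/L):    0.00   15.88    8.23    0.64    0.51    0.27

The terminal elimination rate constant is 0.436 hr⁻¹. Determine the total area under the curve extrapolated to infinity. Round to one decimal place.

AUC = 68.1 mg/L·hr

Trapezoidal AUC_0→12:
  [0→2]: (0.00+15.88)/2 × 2 = 15.88
  [2→4]: (15.88+8.23)/2 × 2 = 24.11
  [4→10]: (8.23+0.64)/2 × 6 = 26.61
  [10→10.5]: (0.64+0.51)/2 × 0.5 = 0.2875
  [10.5→12]: (0.51+0.27)/2 × 1.5 = 0.585
  Sum = 67.4725 mg/L·hr
Extrapolated tail: C_last / k_e = 0.27 / 0.436 = 0.619
AUC_0→∞ = 67.4725 + 0.619 = 68.0915 mg/L·hr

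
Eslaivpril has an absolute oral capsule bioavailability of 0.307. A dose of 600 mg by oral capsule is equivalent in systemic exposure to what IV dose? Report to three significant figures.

Systemic exposure from an extravascular dose = F × D_ev, so the equivalent IV dose is F × D_ev.
D_iv = F × D_ev = 0.307 × 600 = 184.2 mg

D_iv = 184 mg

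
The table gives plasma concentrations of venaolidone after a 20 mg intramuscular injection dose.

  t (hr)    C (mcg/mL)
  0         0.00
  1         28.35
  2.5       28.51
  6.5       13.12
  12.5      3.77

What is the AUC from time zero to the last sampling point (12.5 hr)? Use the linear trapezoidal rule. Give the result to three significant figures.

Trapezoidal AUC_0→12.5:
  [0→1]: (0.00+28.35)/2 × 1 = 14.175
  [1→2.5]: (28.35+28.51)/2 × 1.5 = 42.645
  [2.5→6.5]: (28.51+13.12)/2 × 4 = 83.26
  [6.5→12.5]: (13.12+3.77)/2 × 6 = 50.67
  Sum = 190.75 mcg/mL·hr

AUC = 191 mcg/mL·hr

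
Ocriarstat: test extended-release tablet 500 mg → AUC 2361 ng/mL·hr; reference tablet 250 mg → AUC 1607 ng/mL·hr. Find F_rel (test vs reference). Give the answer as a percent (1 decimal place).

F_rel = (AUC_test/D_test) / (AUC_ref/D_ref)
      = (2361/500) / (1607/250)
      = 4.722 / 6.428 = 0.7346 = 73.46%

F_rel = 73.5%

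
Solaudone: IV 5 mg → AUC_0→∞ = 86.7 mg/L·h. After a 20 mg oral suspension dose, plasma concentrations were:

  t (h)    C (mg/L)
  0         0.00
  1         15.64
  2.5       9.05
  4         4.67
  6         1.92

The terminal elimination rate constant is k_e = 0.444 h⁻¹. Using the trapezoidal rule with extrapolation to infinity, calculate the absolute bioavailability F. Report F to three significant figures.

F = 0.137

Trapezoidal AUC_0→6 (oral suspension):
  [0→1]: (0.00+15.64)/2 × 1 = 7.82
  [1→2.5]: (15.64+9.05)/2 × 1.5 = 18.5175
  [2.5→4]: (9.05+4.67)/2 × 1.5 = 10.29
  [4→6]: (4.67+1.92)/2 × 2 = 6.59
  Sum = 43.2175 mg/L·h
Tail: C_last/k_e = 1.92/0.444 = 4.324
AUC_0→∞ (oral suspension) = 43.2175 + 4.324 = 47.5415 mg/L·h
F = (AUC_ev/D_ev)/(AUC_iv/D_iv) = (47.5415/20)/(86.7/5) = 2.377075/17.34 = 0.1371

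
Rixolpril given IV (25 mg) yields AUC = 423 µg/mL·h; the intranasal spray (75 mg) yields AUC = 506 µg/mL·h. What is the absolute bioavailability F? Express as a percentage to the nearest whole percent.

F = (AUC_ev / D_ev) / (AUC_iv / D_iv)
  = (506/75) / (423/25)
  = 6.74667 / 16.92 = 0.3987
  = 39.87%

F = 40%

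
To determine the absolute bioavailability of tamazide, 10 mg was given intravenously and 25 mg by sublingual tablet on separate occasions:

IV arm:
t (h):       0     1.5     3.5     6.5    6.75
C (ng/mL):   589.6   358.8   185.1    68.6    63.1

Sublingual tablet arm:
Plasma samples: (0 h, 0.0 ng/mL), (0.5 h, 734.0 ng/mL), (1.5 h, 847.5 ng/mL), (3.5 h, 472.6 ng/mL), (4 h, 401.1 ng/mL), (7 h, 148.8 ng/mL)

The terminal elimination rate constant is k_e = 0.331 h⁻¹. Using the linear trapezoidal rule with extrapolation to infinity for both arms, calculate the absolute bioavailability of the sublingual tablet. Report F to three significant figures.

F = 0.822

Trapezoidal AUC_0→6.75 (IV):
  [0→1.5]: (589.6+358.8)/2 × 1.5 = 711.3
  [1.5→3.5]: (358.8+185.1)/2 × 2 = 543.9
  [3.5→6.5]: (185.1+68.6)/2 × 3 = 380.55
  [6.5→6.75]: (68.6+63.1)/2 × 0.25 = 16.4625
  Sum = 1652.2125 ng/mL·h
IV tail: 63.1/0.331 = 190.634; AUC_iv,0→∞ = 1652.2125 + 190.634 = 1842.8465 ng/mL·h
Trapezoidal AUC_0→7 (sublingual tablet):
  [0→0.5]: (0.0+734.0)/2 × 0.5 = 183.5
  [0.5→1.5]: (734.0+847.5)/2 × 1 = 790.75
  [1.5→3.5]: (847.5+472.6)/2 × 2 = 1320.1
  [3.5→4]: (472.6+401.1)/2 × 0.5 = 218.425
  [4→7]: (401.1+148.8)/2 × 3 = 824.85
  Sum = 3337.625 ng/mL·h
sublingual tablet tail: 148.8/0.331 = 449.547; AUC_ev,0→∞ = 3337.625 + 449.547 = 3787.172 ng/mL·h
F = (AUC_ev/D_ev)/(AUC_iv/D_iv) = (3787.172/25)/(1842.8465/10) = 151.48688/184.28465 = 0.8220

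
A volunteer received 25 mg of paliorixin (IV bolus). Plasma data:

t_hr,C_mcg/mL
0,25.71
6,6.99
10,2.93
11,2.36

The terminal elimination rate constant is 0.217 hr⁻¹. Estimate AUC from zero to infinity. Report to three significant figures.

Trapezoidal AUC_0→11:
  [0→6]: (25.71+6.99)/2 × 6 = 98.1
  [6→10]: (6.99+2.93)/2 × 4 = 19.84
  [10→11]: (2.93+2.36)/2 × 1 = 2.645
  Sum = 120.585 mcg/mL·hr
Extrapolated tail: C_last / k_e = 2.36 / 0.217 = 10.876
AUC_0→∞ = 120.585 + 10.876 = 131.461 mcg/mL·hr

AUC = 131 mcg/mL·hr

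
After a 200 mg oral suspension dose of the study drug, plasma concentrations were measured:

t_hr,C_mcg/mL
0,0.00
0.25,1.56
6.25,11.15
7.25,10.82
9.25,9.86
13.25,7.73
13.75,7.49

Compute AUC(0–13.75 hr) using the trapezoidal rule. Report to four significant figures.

AUC = 109.0 mcg/mL·hr

Trapezoidal AUC_0→13.75:
  [0→0.25]: (0.00+1.56)/2 × 0.25 = 0.195
  [0.25→6.25]: (1.56+11.15)/2 × 6 = 38.13
  [6.25→7.25]: (11.15+10.82)/2 × 1 = 10.985
  [7.25→9.25]: (10.82+9.86)/2 × 2 = 20.68
  [9.25→13.25]: (9.86+7.73)/2 × 4 = 35.18
  [13.25→13.75]: (7.73+7.49)/2 × 0.5 = 3.805
  Sum = 108.975 mcg/mL·hr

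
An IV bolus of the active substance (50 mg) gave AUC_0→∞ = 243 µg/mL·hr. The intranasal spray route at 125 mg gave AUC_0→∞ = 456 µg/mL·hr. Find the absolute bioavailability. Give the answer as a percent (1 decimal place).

F = (AUC_ev / D_ev) / (AUC_iv / D_iv)
  = (456/125) / (243/50)
  = 3.648 / 4.86 = 0.7506
  = 75.06%

F = 75.1%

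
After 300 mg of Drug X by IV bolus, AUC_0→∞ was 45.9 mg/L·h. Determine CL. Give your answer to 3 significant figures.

CL = 6.54 L/h

CL = Dose_iv / AUC_0→∞
   = 300 / 45.9 = 6.53595 L/h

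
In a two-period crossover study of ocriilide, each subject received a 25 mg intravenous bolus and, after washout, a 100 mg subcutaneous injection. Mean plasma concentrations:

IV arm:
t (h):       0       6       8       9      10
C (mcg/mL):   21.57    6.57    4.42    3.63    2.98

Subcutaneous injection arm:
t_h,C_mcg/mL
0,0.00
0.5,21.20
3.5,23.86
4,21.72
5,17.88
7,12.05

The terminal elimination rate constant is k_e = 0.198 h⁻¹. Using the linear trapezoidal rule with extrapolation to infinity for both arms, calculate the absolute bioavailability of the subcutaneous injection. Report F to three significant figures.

Trapezoidal AUC_0→10 (IV):
  [0→6]: (21.57+6.57)/2 × 6 = 84.42
  [6→8]: (6.57+4.42)/2 × 2 = 10.99
  [8→9]: (4.42+3.63)/2 × 1 = 4.025
  [9→10]: (3.63+2.98)/2 × 1 = 3.305
  Sum = 102.74 mcg/mL·h
IV tail: 2.98/0.198 = 15.051; AUC_iv,0→∞ = 102.74 + 15.051 = 117.791 mcg/mL·h
Trapezoidal AUC_0→7 (subcutaneous injection):
  [0→0.5]: (0.00+21.20)/2 × 0.5 = 5.3
  [0.5→3.5]: (21.20+23.86)/2 × 3 = 67.59
  [3.5→4]: (23.86+21.72)/2 × 0.5 = 11.395
  [4→5]: (21.72+17.88)/2 × 1 = 19.8
  [5→7]: (17.88+12.05)/2 × 2 = 29.93
  Sum = 134.015 mcg/mL·h
subcutaneous injection tail: 12.05/0.198 = 60.859; AUC_ev,0→∞ = 134.015 + 60.859 = 194.874 mcg/mL·h
F = (AUC_ev/D_ev)/(AUC_iv/D_iv) = (194.874/100)/(117.791/25) = 1.94874/4.71164 = 0.4136

F = 0.414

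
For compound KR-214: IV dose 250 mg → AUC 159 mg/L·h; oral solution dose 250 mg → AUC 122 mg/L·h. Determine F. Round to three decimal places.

F = 0.767

F = (AUC_ev / D_ev) / (AUC_iv / D_iv)
  = (122/250) / (159/250)
  = 0.488 / 0.636 = 0.7673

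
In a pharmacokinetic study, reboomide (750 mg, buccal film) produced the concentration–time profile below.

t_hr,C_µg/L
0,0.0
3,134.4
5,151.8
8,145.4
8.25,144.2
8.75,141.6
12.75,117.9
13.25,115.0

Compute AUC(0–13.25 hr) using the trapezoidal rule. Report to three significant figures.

Trapezoidal AUC_0→13.25:
  [0→3]: (0.0+134.4)/2 × 3 = 201.6
  [3→5]: (134.4+151.8)/2 × 2 = 286.2
  [5→8]: (151.8+145.4)/2 × 3 = 445.8
  [8→8.25]: (145.4+144.2)/2 × 0.25 = 36.2
  [8.25→8.75]: (144.2+141.6)/2 × 0.5 = 71.45
  [8.75→12.75]: (141.6+117.9)/2 × 4 = 519.0
  [12.75→13.25]: (117.9+115.0)/2 × 0.5 = 58.225
  Sum = 1618.475 µg/L·hr

AUC = 1620 µg/L·hr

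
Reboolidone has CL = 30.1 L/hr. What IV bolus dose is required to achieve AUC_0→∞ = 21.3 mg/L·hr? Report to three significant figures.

Dose_iv = CL × AUC_0→∞
     = 30.1 × 21.3 = 641.13 mg

Dose = 641 mg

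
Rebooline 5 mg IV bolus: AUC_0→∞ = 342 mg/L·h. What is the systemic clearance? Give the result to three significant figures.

CL = Dose_iv / AUC_0→∞
   = 5 / 342 = 0.0146199 L/h

CL = 0.0146 L/h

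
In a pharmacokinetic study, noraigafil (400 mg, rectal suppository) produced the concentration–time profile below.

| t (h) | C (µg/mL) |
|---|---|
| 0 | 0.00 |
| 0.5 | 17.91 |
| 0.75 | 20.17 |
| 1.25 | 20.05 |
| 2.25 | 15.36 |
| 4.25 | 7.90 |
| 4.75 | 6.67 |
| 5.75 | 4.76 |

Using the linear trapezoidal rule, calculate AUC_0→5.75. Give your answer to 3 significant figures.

AUC = 69.6 µg/mL·h

Trapezoidal AUC_0→5.75:
  [0→0.5]: (0.00+17.91)/2 × 0.5 = 4.4775
  [0.5→0.75]: (17.91+20.17)/2 × 0.25 = 4.76
  [0.75→1.25]: (20.17+20.05)/2 × 0.5 = 10.055
  [1.25→2.25]: (20.05+15.36)/2 × 1 = 17.705
  [2.25→4.25]: (15.36+7.90)/2 × 2 = 23.26
  [4.25→4.75]: (7.90+6.67)/2 × 0.5 = 3.6425
  [4.75→5.75]: (6.67+4.76)/2 × 1 = 5.715
  Sum = 69.615 µg/mL·h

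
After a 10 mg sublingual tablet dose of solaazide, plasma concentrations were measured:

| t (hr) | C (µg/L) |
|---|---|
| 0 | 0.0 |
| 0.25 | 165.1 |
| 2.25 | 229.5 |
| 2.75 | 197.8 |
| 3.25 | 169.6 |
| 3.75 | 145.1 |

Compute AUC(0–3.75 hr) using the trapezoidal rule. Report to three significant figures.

Trapezoidal AUC_0→3.75:
  [0→0.25]: (0.0+165.1)/2 × 0.25 = 20.6375
  [0.25→2.25]: (165.1+229.5)/2 × 2 = 394.6
  [2.25→2.75]: (229.5+197.8)/2 × 0.5 = 106.825
  [2.75→3.25]: (197.8+169.6)/2 × 0.5 = 91.85
  [3.25→3.75]: (169.6+145.1)/2 × 0.5 = 78.675
  Sum = 692.5875 µg/L·hr

AUC = 693 µg/L·hr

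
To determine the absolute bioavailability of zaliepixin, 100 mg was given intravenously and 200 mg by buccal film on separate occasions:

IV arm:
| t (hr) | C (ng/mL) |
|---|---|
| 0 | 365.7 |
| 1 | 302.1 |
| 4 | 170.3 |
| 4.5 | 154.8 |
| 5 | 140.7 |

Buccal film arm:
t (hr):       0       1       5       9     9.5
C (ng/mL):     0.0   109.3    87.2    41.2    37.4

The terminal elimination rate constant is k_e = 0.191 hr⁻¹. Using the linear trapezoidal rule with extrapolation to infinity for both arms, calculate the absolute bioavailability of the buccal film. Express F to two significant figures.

F = 0.24

Trapezoidal AUC_0→5 (IV):
  [0→1]: (365.7+302.1)/2 × 1 = 333.9
  [1→4]: (302.1+170.3)/2 × 3 = 708.6
  [4→4.5]: (170.3+154.8)/2 × 0.5 = 81.275
  [4.5→5]: (154.8+140.7)/2 × 0.5 = 73.875
  Sum = 1197.65 ng/mL·hr
IV tail: 140.7/0.191 = 736.649; AUC_iv,0→∞ = 1197.65 + 736.649 = 1934.299 ng/mL·hr
Trapezoidal AUC_0→9.5 (buccal film):
  [0→1]: (0.0+109.3)/2 × 1 = 54.65
  [1→5]: (109.3+87.2)/2 × 4 = 393.0
  [5→9]: (87.2+41.2)/2 × 4 = 256.8
  [9→9.5]: (41.2+37.4)/2 × 0.5 = 19.65
  Sum = 724.1 ng/mL·hr
buccal film tail: 37.4/0.191 = 195.812; AUC_ev,0→∞ = 724.1 + 195.812 = 919.912 ng/mL·hr
F = (AUC_ev/D_ev)/(AUC_iv/D_iv) = (919.912/200)/(1934.299/100) = 4.59956/19.34299 = 0.2378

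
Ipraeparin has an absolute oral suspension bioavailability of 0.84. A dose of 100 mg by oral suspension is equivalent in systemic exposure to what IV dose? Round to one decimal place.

Systemic exposure from an extravascular dose = F × D_ev, so the equivalent IV dose is F × D_ev.
D_iv = F × D_ev = 0.84 × 100 = 84 mg

D_iv = 84.0 mg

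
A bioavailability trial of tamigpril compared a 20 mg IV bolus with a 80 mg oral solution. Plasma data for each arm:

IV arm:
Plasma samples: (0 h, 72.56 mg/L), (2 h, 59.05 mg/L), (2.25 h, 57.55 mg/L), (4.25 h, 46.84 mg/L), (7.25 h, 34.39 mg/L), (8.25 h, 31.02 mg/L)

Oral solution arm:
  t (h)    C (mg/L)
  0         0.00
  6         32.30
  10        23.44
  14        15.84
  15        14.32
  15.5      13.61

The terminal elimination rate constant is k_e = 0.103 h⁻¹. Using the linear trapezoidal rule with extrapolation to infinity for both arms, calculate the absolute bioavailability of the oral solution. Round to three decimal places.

Trapezoidal AUC_0→8.25 (IV):
  [0→2]: (72.56+59.05)/2 × 2 = 131.61
  [2→2.25]: (59.05+57.55)/2 × 0.25 = 14.575
  [2.25→4.25]: (57.55+46.84)/2 × 2 = 104.39
  [4.25→7.25]: (46.84+34.39)/2 × 3 = 121.845
  [7.25→8.25]: (34.39+31.02)/2 × 1 = 32.705
  Sum = 405.125 mg/L·h
IV tail: 31.02/0.103 = 301.165; AUC_iv,0→∞ = 405.125 + 301.165 = 706.29 mg/L·h
Trapezoidal AUC_0→15.5 (oral solution):
  [0→6]: (0.00+32.30)/2 × 6 = 96.9
  [6→10]: (32.30+23.44)/2 × 4 = 111.48
  [10→14]: (23.44+15.84)/2 × 4 = 78.56
  [14→15]: (15.84+14.32)/2 × 1 = 15.08
  [15→15.5]: (14.32+13.61)/2 × 0.5 = 6.9825
  Sum = 309.0025 mg/L·h
oral solution tail: 13.61/0.103 = 132.136; AUC_ev,0→∞ = 309.0025 + 132.136 = 441.1385 mg/L·h
F = (AUC_ev/D_ev)/(AUC_iv/D_iv) = (441.1385/80)/(706.29/20) = 5.51423/35.3145 = 0.1561

F = 0.156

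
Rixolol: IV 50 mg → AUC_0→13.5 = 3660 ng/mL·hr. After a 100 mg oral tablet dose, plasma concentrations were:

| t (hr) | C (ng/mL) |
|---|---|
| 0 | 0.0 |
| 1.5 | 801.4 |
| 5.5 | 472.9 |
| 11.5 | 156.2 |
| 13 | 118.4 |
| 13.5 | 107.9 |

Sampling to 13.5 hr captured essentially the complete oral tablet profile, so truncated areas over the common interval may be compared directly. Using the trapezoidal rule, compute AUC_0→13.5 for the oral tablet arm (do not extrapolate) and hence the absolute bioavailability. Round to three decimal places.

F = 0.724

Trapezoidal AUC_0→13.5 (oral tablet):
  [0→1.5]: (0.0+801.4)/2 × 1.5 = 601.05
  [1.5→5.5]: (801.4+472.9)/2 × 4 = 2548.6
  [5.5→11.5]: (472.9+156.2)/2 × 6 = 1887.3
  [11.5→13]: (156.2+118.4)/2 × 1.5 = 205.95
  [13→13.5]: (118.4+107.9)/2 × 0.5 = 56.575
  Sum = 5299.475 ng/mL·hr
F = (AUC_ev/D_ev)/(AUC_iv/D_iv) = (5299.475/100)/(3660/50) = 52.99475/73.2 = 0.7240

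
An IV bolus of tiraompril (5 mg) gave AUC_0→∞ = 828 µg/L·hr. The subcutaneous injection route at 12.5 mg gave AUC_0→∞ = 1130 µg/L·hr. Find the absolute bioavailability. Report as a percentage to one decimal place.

F = (AUC_ev / D_ev) / (AUC_iv / D_iv)
  = (1130/12.5) / (828/5)
  = 90.4 / 165.6 = 0.5459
  = 54.59%

F = 54.6%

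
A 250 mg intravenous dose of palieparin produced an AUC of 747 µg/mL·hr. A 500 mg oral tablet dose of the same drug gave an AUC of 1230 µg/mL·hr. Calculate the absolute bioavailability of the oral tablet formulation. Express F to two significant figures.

F = (AUC_ev / D_ev) / (AUC_iv / D_iv)
  = (1230/500) / (747/250)
  = 2.46 / 2.988 = 0.8233

F = 0.82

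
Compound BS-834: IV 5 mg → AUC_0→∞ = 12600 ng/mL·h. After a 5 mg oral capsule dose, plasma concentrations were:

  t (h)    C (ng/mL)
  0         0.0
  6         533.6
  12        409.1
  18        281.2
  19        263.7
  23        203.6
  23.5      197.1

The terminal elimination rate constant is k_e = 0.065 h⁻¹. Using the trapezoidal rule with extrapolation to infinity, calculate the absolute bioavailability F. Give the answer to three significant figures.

Trapezoidal AUC_0→23.5 (oral capsule):
  [0→6]: (0.0+533.6)/2 × 6 = 1600.8
  [6→12]: (533.6+409.1)/2 × 6 = 2828.1
  [12→18]: (409.1+281.2)/2 × 6 = 2070.9
  [18→19]: (281.2+263.7)/2 × 1 = 272.45
  [19→23]: (263.7+203.6)/2 × 4 = 934.6
  [23→23.5]: (203.6+197.1)/2 × 0.5 = 100.175
  Sum = 7807.025 ng/mL·h
Tail: C_last/k_e = 197.1/0.065 = 3032.308
AUC_0→∞ (oral capsule) = 7807.025 + 3032.308 = 10839.333 ng/mL·h
F = (AUC_ev/D_ev)/(AUC_iv/D_iv) = (10839.333/5)/(12600/5) = 2167.8666/2520 = 0.8603

F = 0.860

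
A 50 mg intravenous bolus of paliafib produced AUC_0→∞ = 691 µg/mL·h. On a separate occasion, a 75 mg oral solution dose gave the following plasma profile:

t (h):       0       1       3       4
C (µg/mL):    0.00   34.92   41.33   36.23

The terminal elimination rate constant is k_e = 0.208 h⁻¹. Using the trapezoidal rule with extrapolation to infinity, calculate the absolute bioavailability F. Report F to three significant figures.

F = 0.296

Trapezoidal AUC_0→4 (oral solution):
  [0→1]: (0.00+34.92)/2 × 1 = 17.46
  [1→3]: (34.92+41.33)/2 × 2 = 76.25
  [3→4]: (41.33+36.23)/2 × 1 = 38.78
  Sum = 132.49 µg/mL·h
Tail: C_last/k_e = 36.23/0.208 = 174.183
AUC_0→∞ (oral solution) = 132.49 + 174.183 = 306.673 µg/mL·h
F = (AUC_ev/D_ev)/(AUC_iv/D_iv) = (306.673/75)/(691/50) = 4.08897/13.82 = 0.2959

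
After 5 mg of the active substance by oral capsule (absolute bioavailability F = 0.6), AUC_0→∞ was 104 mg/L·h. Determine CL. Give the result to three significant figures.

CL = 0.0288 L/h

CL = F × Dose / AUC_0→∞
   = 0.6 × 5 / 104 = 0.0288462 L/h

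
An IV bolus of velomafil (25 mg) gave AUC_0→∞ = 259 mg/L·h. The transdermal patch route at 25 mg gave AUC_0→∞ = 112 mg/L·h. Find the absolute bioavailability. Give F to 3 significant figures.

F = (AUC_ev / D_ev) / (AUC_iv / D_iv)
  = (112/25) / (259/25)
  = 4.48 / 10.36 = 0.4324

F = 0.432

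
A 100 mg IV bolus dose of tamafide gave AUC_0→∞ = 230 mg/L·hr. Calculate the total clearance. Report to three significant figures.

CL = 0.435 L/hr

CL = Dose_iv / AUC_0→∞
   = 100 / 230 = 0.434783 L/hr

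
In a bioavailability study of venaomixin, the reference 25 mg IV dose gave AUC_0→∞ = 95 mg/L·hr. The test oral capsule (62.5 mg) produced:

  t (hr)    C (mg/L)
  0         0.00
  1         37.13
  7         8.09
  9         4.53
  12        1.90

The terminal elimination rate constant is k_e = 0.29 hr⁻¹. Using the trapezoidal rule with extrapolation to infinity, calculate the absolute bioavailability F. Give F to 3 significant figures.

Trapezoidal AUC_0→12 (oral capsule):
  [0→1]: (0.00+37.13)/2 × 1 = 18.565
  [1→7]: (37.13+8.09)/2 × 6 = 135.66
  [7→9]: (8.09+4.53)/2 × 2 = 12.62
  [9→12]: (4.53+1.90)/2 × 3 = 9.645
  Sum = 176.49 mg/L·hr
Tail: C_last/k_e = 1.90/0.29 = 6.552
AUC_0→∞ (oral capsule) = 176.49 + 6.552 = 183.042 mg/L·hr
F = (AUC_ev/D_ev)/(AUC_iv/D_iv) = (183.042/62.5)/(95/25) = 2.928672/3.8 = 0.7707

F = 0.771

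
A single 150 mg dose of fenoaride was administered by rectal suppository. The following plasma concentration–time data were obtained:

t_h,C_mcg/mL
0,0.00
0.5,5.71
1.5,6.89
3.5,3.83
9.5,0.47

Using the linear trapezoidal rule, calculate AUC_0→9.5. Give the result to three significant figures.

Trapezoidal AUC_0→9.5:
  [0→0.5]: (0.00+5.71)/2 × 0.5 = 1.4275
  [0.5→1.5]: (5.71+6.89)/2 × 1 = 6.3
  [1.5→3.5]: (6.89+3.83)/2 × 2 = 10.72
  [3.5→9.5]: (3.83+0.47)/2 × 6 = 12.9
  Sum = 31.3475 mcg/mL·h

AUC = 31.3 mcg/mL·h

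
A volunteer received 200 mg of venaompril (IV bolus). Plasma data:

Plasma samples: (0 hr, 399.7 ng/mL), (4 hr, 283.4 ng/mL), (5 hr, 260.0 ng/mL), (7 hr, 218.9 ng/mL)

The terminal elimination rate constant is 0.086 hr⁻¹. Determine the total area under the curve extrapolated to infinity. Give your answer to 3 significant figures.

Trapezoidal AUC_0→7:
  [0→4]: (399.7+283.4)/2 × 4 = 1366.2
  [4→5]: (283.4+260.0)/2 × 1 = 271.7
  [5→7]: (260.0+218.9)/2 × 2 = 478.9
  Sum = 2116.8 ng/mL·hr
Extrapolated tail: C_last / k_e = 218.9 / 0.086 = 2545.349
AUC_0→∞ = 2116.8 + 2545.349 = 4662.149 ng/mL·hr

AUC = 4660 ng/mL·hr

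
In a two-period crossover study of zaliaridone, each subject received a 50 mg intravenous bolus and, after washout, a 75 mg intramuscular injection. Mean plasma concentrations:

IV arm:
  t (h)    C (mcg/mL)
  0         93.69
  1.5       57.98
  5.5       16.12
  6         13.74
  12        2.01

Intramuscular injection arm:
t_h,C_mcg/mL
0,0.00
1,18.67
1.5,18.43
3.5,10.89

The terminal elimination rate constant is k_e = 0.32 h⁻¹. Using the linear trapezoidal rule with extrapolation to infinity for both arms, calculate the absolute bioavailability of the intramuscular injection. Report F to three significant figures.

F = 0.169

Trapezoidal AUC_0→12 (IV):
  [0→1.5]: (93.69+57.98)/2 × 1.5 = 113.7525
  [1.5→5.5]: (57.98+16.12)/2 × 4 = 148.2
  [5.5→6]: (16.12+13.74)/2 × 0.5 = 7.465
  [6→12]: (13.74+2.01)/2 × 6 = 47.25
  Sum = 316.6675 mcg/mL·h
IV tail: 2.01/0.32 = 6.281; AUC_iv,0→∞ = 316.6675 + 6.281 = 322.9485 mcg/mL·h
Trapezoidal AUC_0→3.5 (intramuscular injection):
  [0→1]: (0.00+18.67)/2 × 1 = 9.335
  [1→1.5]: (18.67+18.43)/2 × 0.5 = 9.275
  [1.5→3.5]: (18.43+10.89)/2 × 2 = 29.32
  Sum = 47.93 mcg/mL·h
intramuscular injection tail: 10.89/0.32 = 34.031; AUC_ev,0→∞ = 47.93 + 34.031 = 81.961 mcg/mL·h
F = (AUC_ev/D_ev)/(AUC_iv/D_iv) = (81.961/75)/(322.9485/50) = 1.09281/6.45897 = 0.1692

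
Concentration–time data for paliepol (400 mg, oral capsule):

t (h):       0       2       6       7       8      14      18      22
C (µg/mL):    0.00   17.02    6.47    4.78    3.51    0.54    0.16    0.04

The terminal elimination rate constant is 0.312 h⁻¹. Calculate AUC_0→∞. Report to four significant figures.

Trapezoidal AUC_0→22:
  [0→2]: (0.00+17.02)/2 × 2 = 17.02
  [2→6]: (17.02+6.47)/2 × 4 = 46.98
  [6→7]: (6.47+4.78)/2 × 1 = 5.625
  [7→8]: (4.78+3.51)/2 × 1 = 4.145
  [8→14]: (3.51+0.54)/2 × 6 = 12.15
  [14→18]: (0.54+0.16)/2 × 4 = 1.4
  [18→22]: (0.16+0.04)/2 × 4 = 0.4
  Sum = 87.72 µg/mL·h
Extrapolated tail: C_last / k_e = 0.04 / 0.312 = 0.128
AUC_0→∞ = 87.72 + 0.128 = 87.848 µg/mL·h

AUC = 87.85 µg/mL·h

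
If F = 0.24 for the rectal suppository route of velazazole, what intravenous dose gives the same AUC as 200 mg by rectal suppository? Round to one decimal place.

D_iv = 48.0 mg

Systemic exposure from an extravascular dose = F × D_ev, so the equivalent IV dose is F × D_ev.
D_iv = F × D_ev = 0.24 × 200 = 48 mg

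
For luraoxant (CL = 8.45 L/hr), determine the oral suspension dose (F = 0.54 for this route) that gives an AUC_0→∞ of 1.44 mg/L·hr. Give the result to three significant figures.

Dose = 22.5 mg

Dose = CL × AUC_0→∞ / F
     = 8.45 × 1.44 / 0.54 = 22.5333 mg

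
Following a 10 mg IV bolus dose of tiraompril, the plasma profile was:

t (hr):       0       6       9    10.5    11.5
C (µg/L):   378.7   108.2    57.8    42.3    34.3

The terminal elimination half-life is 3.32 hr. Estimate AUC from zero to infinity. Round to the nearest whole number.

AUC = 1987 µg/L·hr

Trapezoidal AUC_0→11.5:
  [0→6]: (378.7+108.2)/2 × 6 = 1460.7
  [6→9]: (108.2+57.8)/2 × 3 = 249.0
  [9→10.5]: (57.8+42.3)/2 × 1.5 = 75.075
  [10.5→11.5]: (42.3+34.3)/2 × 1 = 38.3
  Sum = 1823.075 µg/L·hr
k_e = ln2 / t½ = 0.693147 / 3.32 = 0.2088 hr^-1
Extrapolated tail: C_last / k_e = 34.3 / 0.2088 = 164.272
AUC_0→∞ = 1823.075 + 164.272 = 1987.347 µg/L·hr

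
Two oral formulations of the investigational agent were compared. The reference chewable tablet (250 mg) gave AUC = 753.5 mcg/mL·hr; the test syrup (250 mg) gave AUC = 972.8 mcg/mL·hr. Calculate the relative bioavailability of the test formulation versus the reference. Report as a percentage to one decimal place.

F_rel = 129.1%

F_rel = (AUC_test/D_test) / (AUC_ref/D_ref)
      = (972.8/250) / (753.5/250)
      = 3.8912 / 3.014 = 1.2910 = 129.10%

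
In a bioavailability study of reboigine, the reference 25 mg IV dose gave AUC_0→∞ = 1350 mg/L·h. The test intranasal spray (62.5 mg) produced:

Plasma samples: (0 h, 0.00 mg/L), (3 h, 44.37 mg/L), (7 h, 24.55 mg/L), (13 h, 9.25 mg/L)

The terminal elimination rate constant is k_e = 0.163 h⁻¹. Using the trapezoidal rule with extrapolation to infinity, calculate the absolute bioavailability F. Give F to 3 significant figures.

F = 0.107

Trapezoidal AUC_0→13 (intranasal spray):
  [0→3]: (0.00+44.37)/2 × 3 = 66.555
  [3→7]: (44.37+24.55)/2 × 4 = 137.84
  [7→13]: (24.55+9.25)/2 × 6 = 101.4
  Sum = 305.795 mg/L·h
Tail: C_last/k_e = 9.25/0.163 = 56.748
AUC_0→∞ (intranasal spray) = 305.795 + 56.748 = 362.543 mg/L·h
F = (AUC_ev/D_ev)/(AUC_iv/D_iv) = (362.543/62.5)/(1350/25) = 5.800688/54 = 0.1074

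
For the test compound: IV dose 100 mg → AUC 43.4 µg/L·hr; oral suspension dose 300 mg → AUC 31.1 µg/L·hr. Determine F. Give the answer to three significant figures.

F = 0.239

F = (AUC_ev / D_ev) / (AUC_iv / D_iv)
  = (31.1/300) / (43.4/100)
  = 0.103667 / 0.434 = 0.2389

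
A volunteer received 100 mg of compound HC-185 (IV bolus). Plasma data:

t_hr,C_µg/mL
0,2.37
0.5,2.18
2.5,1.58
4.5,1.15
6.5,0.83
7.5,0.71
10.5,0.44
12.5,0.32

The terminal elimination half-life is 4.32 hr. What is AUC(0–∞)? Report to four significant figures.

AUC = 14.86 µg/mL·hr

Trapezoidal AUC_0→12.5:
  [0→0.5]: (2.37+2.18)/2 × 0.5 = 1.1375
  [0.5→2.5]: (2.18+1.58)/2 × 2 = 3.76
  [2.5→4.5]: (1.58+1.15)/2 × 2 = 2.73
  [4.5→6.5]: (1.15+0.83)/2 × 2 = 1.98
  [6.5→7.5]: (0.83+0.71)/2 × 1 = 0.77
  [7.5→10.5]: (0.71+0.44)/2 × 3 = 1.725
  [10.5→12.5]: (0.44+0.32)/2 × 2 = 0.76
  Sum = 12.8625 µg/mL·hr
k_e = ln2 / t½ = 0.693147 / 4.32 = 0.1605 hr^-1
Extrapolated tail: C_last / k_e = 0.32 / 0.1605 = 1.994
AUC_0→∞ = 12.8625 + 1.994 = 14.8565 µg/mL·hr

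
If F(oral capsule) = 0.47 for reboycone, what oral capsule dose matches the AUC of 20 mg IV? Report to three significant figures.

D_oral = 42.6 mg

For equal systemic exposure: F × D_ev = D_iv
D_ev = D_iv / F = 20 / 0.47 = 42.5532 mg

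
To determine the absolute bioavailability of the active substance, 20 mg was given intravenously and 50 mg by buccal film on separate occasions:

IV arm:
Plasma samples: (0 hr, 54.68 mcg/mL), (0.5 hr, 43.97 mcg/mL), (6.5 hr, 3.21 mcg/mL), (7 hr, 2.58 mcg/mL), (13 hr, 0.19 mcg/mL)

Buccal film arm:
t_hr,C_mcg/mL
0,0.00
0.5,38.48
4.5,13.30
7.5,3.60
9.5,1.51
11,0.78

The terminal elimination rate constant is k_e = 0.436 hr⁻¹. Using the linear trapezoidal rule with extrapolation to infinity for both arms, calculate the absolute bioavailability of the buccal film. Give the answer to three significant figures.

Trapezoidal AUC_0→13 (IV):
  [0→0.5]: (54.68+43.97)/2 × 0.5 = 24.6625
  [0.5→6.5]: (43.97+3.21)/2 × 6 = 141.54
  [6.5→7]: (3.21+2.58)/2 × 0.5 = 1.4475
  [7→13]: (2.58+0.19)/2 × 6 = 8.31
  Sum = 175.96 mcg/mL·hr
IV tail: 0.19/0.436 = 0.436; AUC_iv,0→∞ = 175.96 + 0.436 = 176.396 mcg/mL·hr
Trapezoidal AUC_0→11 (buccal film):
  [0→0.5]: (0.00+38.48)/2 × 0.5 = 9.62
  [0.5→4.5]: (38.48+13.30)/2 × 4 = 103.56
  [4.5→7.5]: (13.30+3.60)/2 × 3 = 25.35
  [7.5→9.5]: (3.60+1.51)/2 × 2 = 5.11
  [9.5→11]: (1.51+0.78)/2 × 1.5 = 1.7175
  Sum = 145.3575 mcg/mL·hr
buccal film tail: 0.78/0.436 = 1.789; AUC_ev,0→∞ = 145.3575 + 1.789 = 147.1465 mcg/mL·hr
F = (AUC_ev/D_ev)/(AUC_iv/D_iv) = (147.1465/50)/(176.396/20) = 2.94293/8.8198 = 0.3337

F = 0.334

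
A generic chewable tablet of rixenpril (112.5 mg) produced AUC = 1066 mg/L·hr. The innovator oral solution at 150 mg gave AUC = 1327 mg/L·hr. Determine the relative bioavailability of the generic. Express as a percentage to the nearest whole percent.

F_rel = 107%

F_rel = (AUC_test/D_test) / (AUC_ref/D_ref)
      = (1066/112.5) / (1327/150)
      = 9.47556 / 8.84667 = 1.0711 = 107.11%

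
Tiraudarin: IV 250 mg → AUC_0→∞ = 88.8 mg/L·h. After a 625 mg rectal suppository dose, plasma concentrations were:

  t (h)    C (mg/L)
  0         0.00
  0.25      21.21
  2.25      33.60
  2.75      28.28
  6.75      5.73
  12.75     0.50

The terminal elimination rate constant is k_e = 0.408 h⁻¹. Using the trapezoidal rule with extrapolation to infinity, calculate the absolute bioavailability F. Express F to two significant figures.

Trapezoidal AUC_0→12.75 (rectal suppository):
  [0→0.25]: (0.00+21.21)/2 × 0.25 = 2.65125
  [0.25→2.25]: (21.21+33.60)/2 × 2 = 54.81
  [2.25→2.75]: (33.60+28.28)/2 × 0.5 = 15.47
  [2.75→6.75]: (28.28+5.73)/2 × 4 = 68.02
  [6.75→12.75]: (5.73+0.50)/2 × 6 = 18.69
  Sum = 159.64125 mg/L·h
Tail: C_last/k_e = 0.50/0.408 = 1.225
AUC_0→∞ (rectal suppository) = 159.64125 + 1.225 = 160.86625 mg/L·h
F = (AUC_ev/D_ev)/(AUC_iv/D_iv) = (160.86625/625)/(88.8/250) = 0.257386/0.3552 = 0.7246

F = 0.72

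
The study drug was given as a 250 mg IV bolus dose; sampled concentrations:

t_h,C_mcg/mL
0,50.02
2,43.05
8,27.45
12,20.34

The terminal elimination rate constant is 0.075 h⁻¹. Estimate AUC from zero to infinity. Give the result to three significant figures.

Trapezoidal AUC_0→12:
  [0→2]: (50.02+43.05)/2 × 2 = 93.07
  [2→8]: (43.05+27.45)/2 × 6 = 211.5
  [8→12]: (27.45+20.34)/2 × 4 = 95.58
  Sum = 400.15 mcg/mL·h
Extrapolated tail: C_last / k_e = 20.34 / 0.075 = 271.200
AUC_0→∞ = 400.15 + 271.200 = 671.35 mcg/mL·h

AUC = 671 mcg/mL·h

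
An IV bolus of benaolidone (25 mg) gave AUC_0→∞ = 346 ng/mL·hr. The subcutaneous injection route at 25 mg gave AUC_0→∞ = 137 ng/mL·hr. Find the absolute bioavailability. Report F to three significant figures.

F = 0.396

F = (AUC_ev / D_ev) / (AUC_iv / D_iv)
  = (137/25) / (346/25)
  = 5.48 / 13.84 = 0.3960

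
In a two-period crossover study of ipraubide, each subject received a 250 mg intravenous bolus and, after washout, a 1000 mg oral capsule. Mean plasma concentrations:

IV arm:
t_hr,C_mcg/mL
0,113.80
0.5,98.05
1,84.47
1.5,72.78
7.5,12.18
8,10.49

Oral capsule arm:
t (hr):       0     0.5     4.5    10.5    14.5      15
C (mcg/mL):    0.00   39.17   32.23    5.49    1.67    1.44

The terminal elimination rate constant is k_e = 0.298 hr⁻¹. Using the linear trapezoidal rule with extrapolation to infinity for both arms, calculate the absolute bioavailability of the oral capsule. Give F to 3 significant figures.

F = 0.165

Trapezoidal AUC_0→8 (IV):
  [0→0.5]: (113.80+98.05)/2 × 0.5 = 52.9625
  [0.5→1]: (98.05+84.47)/2 × 0.5 = 45.63
  [1→1.5]: (84.47+72.78)/2 × 0.5 = 39.3125
  [1.5→7.5]: (72.78+12.18)/2 × 6 = 254.88
  [7.5→8]: (12.18+10.49)/2 × 0.5 = 5.6675
  Sum = 398.4525 mcg/mL·hr
IV tail: 10.49/0.298 = 35.201; AUC_iv,0→∞ = 398.4525 + 35.201 = 433.6535 mcg/mL·hr
Trapezoidal AUC_0→15 (oral capsule):
  [0→0.5]: (0.00+39.17)/2 × 0.5 = 9.7925
  [0.5→4.5]: (39.17+32.23)/2 × 4 = 142.8
  [4.5→10.5]: (32.23+5.49)/2 × 6 = 113.16
  [10.5→14.5]: (5.49+1.67)/2 × 4 = 14.32
  [14.5→15]: (1.67+1.44)/2 × 0.5 = 0.7775
  Sum = 280.85 mcg/mL·hr
oral capsule tail: 1.44/0.298 = 4.832; AUC_ev,0→∞ = 280.85 + 4.832 = 285.682 mcg/mL·hr
F = (AUC_ev/D_ev)/(AUC_iv/D_iv) = (285.682/1000)/(433.6535/250) = 0.285682/1.734614 = 0.1647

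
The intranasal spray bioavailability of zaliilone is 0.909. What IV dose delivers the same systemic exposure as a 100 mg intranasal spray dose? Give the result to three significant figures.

Systemic exposure from an extravascular dose = F × D_ev, so the equivalent IV dose is F × D_ev.
D_iv = F × D_ev = 0.909 × 100 = 90.9 mg

D_iv = 90.9 mg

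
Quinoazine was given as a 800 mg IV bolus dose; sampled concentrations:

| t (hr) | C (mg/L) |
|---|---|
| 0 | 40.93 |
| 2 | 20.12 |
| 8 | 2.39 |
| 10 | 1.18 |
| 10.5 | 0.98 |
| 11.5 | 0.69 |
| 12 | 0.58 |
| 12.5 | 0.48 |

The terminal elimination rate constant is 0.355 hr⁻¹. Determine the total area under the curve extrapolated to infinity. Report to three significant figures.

Trapezoidal AUC_0→12.5:
  [0→2]: (40.93+20.12)/2 × 2 = 61.05
  [2→8]: (20.12+2.39)/2 × 6 = 67.53
  [8→10]: (2.39+1.18)/2 × 2 = 3.57
  [10→10.5]: (1.18+0.98)/2 × 0.5 = 0.54
  [10.5→11.5]: (0.98+0.69)/2 × 1 = 0.835
  [11.5→12]: (0.69+0.58)/2 × 0.5 = 0.3175
  [12→12.5]: (0.58+0.48)/2 × 0.5 = 0.265
  Sum = 134.1075 mg/L·hr
Extrapolated tail: C_last / k_e = 0.48 / 0.355 = 1.352
AUC_0→∞ = 134.1075 + 1.352 = 135.4595 mg/L·hr

AUC = 135 mg/L·hr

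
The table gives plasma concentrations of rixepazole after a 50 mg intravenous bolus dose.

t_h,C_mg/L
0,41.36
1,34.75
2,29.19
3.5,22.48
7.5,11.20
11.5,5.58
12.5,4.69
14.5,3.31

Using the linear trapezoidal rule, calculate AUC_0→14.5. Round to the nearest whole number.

AUC = 223 mg/L·h

Trapezoidal AUC_0→14.5:
  [0→1]: (41.36+34.75)/2 × 1 = 38.055
  [1→2]: (34.75+29.19)/2 × 1 = 31.97
  [2→3.5]: (29.19+22.48)/2 × 1.5 = 38.7525
  [3.5→7.5]: (22.48+11.20)/2 × 4 = 67.36
  [7.5→11.5]: (11.20+5.58)/2 × 4 = 33.56
  [11.5→12.5]: (5.58+4.69)/2 × 1 = 5.135
  [12.5→14.5]: (4.69+3.31)/2 × 2 = 8.0
  Sum = 222.8325 mg/L·h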